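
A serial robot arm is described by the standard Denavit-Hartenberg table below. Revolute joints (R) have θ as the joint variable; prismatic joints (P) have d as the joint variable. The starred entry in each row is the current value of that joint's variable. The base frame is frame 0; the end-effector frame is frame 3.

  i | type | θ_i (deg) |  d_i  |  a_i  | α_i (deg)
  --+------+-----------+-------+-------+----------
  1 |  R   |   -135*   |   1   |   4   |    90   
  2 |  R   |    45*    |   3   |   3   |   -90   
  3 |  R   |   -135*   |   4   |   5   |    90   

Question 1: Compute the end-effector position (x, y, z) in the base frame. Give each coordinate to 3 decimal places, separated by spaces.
-5.182 4.061 3.450

after link 1: o_1 = (-2.8284, -2.8284, 1.0000)
after link 2: o_2 = (-6.4497, -2.2071, 3.1213)
after link 3: o_3 = (-5.1820, 4.0607, 3.4497)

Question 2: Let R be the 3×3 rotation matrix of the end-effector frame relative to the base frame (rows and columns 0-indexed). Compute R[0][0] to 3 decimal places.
End-effector x-axis (col 0 of R) = (-0.1464,0.8536,-0.5000)
R[0][0] = -0.1464

-0.146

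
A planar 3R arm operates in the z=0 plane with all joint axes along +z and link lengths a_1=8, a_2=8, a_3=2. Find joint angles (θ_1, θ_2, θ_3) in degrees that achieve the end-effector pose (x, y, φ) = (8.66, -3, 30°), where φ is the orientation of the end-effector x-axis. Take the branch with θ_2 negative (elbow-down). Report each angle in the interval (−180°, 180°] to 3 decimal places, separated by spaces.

30.000 -120.002 120.002

wrist centre = target − a_3·(cos φ, sin φ) = (6.9279, -4.0000)
cos θ_2 = (63.9965−8²−8²)/(2·8·8) = -0.5000; θ_2 = -120.0018° (elbow-down)
β = atan2(-4.0000,6.9279) = -30.0009°; ψ = atan2(-6.9281,3.9998) = -60.0009°
θ_1 = β − ψ = 30.0000°
θ_3 = φ − θ_1 − θ_2 = 120.0018° (wrapped to (-180°,180°])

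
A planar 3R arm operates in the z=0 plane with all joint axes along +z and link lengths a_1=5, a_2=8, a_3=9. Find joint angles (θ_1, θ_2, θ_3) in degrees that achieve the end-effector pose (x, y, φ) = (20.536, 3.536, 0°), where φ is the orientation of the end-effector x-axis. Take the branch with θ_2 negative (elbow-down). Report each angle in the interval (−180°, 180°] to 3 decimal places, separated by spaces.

wrist centre = target − a_3·(cos φ, sin φ) = (11.5360, 3.5360)
cos θ_2 = (145.5826−5²−8²)/(2·5·8) = 0.7073; θ_2 = -44.9858° (elbow-down)
β = atan2(3.5360,11.5360) = 17.0413°; ψ = atan2(-5.6554,10.6583) = -27.9512°
θ_1 = β − ψ = 44.9924°
θ_3 = φ − θ_1 − θ_2 = -0.0067° (wrapped to (-180°,180°])

44.992 -44.986 -0.007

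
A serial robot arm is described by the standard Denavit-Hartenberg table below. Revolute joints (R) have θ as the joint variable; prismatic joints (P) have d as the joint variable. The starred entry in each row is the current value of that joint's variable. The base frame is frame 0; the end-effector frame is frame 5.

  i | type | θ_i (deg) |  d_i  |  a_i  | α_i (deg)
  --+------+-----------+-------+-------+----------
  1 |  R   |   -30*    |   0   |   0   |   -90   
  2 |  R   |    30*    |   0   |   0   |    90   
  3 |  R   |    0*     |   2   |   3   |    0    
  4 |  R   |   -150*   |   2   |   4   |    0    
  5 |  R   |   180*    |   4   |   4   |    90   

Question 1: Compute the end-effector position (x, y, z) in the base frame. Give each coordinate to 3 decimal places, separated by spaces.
5.714 -3.299 5.428

after link 1: o_1 = (0.0000, 0.0000, 0.0000)
after link 2: o_2 = (0.0000, 0.0000, 0.0000)
after link 3: o_3 = (3.1160, -1.7990, 0.2321)
after link 4: o_4 = (0.3840, -2.5311, 3.6962)
after link 5: o_5 = (5.7141, -3.2990, 5.4282)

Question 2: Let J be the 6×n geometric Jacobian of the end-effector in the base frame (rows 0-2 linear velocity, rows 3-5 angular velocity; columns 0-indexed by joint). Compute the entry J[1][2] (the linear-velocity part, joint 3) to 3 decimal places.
axis z_2 = (0.4330,-0.2500,0.8660); lever o_n−o_2 = (5.7141,-3.2990,5.4282)
cross product → J_v[:, 2] = (1.5000,2.5981,-0.0000)
J_ω[:, 2] = z_2
entry J[1][2] = 2.5981

2.598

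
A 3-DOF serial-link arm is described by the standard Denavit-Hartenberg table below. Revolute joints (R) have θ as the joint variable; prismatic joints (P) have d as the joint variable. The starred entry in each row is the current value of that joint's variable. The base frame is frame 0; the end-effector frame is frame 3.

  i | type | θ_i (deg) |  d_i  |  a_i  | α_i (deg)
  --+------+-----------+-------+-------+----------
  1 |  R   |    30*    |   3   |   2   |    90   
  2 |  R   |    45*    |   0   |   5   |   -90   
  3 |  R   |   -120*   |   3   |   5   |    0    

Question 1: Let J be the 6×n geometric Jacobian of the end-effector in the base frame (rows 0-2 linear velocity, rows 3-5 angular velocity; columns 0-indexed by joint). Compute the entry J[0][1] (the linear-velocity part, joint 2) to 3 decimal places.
axis z_1 = (0.5000,-0.8660,0.0000); lever o_n−o_1 = (1.8589,-3.9268,3.8891)
cross product → J_v[:, 1] = (-3.3680,-1.9445,-0.3536)
J_ω[:, 1] = z_1
entry J[0][1] = -3.3680

-3.368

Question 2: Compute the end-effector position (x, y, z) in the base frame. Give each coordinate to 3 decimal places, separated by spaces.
after link 1: o_1 = (1.7321, 1.0000, 3.0000)
after link 2: o_2 = (4.7939, 2.7678, 6.5355)
after link 3: o_3 = (3.5909, -2.9268, 6.8891)

3.591 -2.927 6.889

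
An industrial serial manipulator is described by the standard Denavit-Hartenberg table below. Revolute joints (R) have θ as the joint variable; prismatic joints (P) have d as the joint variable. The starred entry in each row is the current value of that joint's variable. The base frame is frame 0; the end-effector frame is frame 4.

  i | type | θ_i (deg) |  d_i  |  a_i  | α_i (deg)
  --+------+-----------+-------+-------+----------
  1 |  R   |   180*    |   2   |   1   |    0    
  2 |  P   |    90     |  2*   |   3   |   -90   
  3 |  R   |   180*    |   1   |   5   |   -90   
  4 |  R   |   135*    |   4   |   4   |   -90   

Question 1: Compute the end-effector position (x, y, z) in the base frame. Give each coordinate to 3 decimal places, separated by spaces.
-2.828 -0.828 8.000

after link 1: o_1 = (-1.0000, 0.0000, 2.0000)
after link 2: o_2 = (-1.0000, -3.0000, 4.0000)
after link 3: o_3 = (0.0000, 2.0000, 4.0000)
after link 4: o_4 = (-2.8284, -0.8284, 8.0000)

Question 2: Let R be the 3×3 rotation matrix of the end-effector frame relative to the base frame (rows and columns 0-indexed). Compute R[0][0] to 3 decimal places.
-0.707

End-effector x-axis (col 0 of R) = (-0.7071,-0.7071,0.0000)
R[0][0] = -0.7071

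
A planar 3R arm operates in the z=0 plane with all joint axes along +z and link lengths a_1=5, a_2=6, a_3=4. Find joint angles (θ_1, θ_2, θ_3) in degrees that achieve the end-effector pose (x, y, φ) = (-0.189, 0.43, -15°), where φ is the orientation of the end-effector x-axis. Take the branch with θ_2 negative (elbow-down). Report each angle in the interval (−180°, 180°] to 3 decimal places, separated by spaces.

wrist centre = target − a_3·(cos φ, sin φ) = (-4.0527, 1.4653)
cos θ_2 = (18.5714−5²−6²)/(2·5·6) = -0.7071; θ_2 = -135.0029° (elbow-down)
β = atan2(1.4653,-4.0527) = 160.1223°; ψ = atan2(-4.2424,0.7571) = -79.8810°
θ_1 = β − ψ = 240.0033°
θ_3 = φ − θ_1 − θ_2 = -120.0004° (wrapped to (-180°,180°])

-119.997 -135.003 -120.000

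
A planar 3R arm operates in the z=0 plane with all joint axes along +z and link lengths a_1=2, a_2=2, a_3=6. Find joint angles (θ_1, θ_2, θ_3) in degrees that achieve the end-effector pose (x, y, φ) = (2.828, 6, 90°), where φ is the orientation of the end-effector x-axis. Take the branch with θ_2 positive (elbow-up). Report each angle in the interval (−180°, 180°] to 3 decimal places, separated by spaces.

wrist centre = target − a_3·(cos φ, sin φ) = (2.8280, 0.0000)
cos θ_2 = (7.9976−2²−2²)/(2·2·2) = -0.0003; θ_2 = 90.0173° (elbow-up)
β = atan2(0.0000,2.8280) = 0.0000°; ψ = atan2(2.0000,1.9994) = 45.0087°
θ_1 = β − ψ = -45.0087°
θ_3 = φ − θ_1 − θ_2 = 44.9913° (wrapped to (-180°,180°])

-45.009 90.017 44.991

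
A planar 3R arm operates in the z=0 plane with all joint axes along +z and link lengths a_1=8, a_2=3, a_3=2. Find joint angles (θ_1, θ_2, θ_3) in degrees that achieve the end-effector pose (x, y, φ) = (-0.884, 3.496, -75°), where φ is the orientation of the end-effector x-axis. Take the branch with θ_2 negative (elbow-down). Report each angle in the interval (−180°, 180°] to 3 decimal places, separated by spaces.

119.994 -150.011 -44.983

wrist centre = target − a_3·(cos φ, sin φ) = (-1.4016, 5.4279)
cos θ_2 = (31.4262−8²−3²)/(2·8·3) = -0.8661; θ_2 = -150.0110° (elbow-down)
β = atan2(5.4279,-1.4016) = 104.4792°; ψ = atan2(-1.4995,5.4016) = -15.5147°
θ_1 = β − ψ = 119.9939°
θ_3 = φ − θ_1 − θ_2 = -44.9829° (wrapped to (-180°,180°])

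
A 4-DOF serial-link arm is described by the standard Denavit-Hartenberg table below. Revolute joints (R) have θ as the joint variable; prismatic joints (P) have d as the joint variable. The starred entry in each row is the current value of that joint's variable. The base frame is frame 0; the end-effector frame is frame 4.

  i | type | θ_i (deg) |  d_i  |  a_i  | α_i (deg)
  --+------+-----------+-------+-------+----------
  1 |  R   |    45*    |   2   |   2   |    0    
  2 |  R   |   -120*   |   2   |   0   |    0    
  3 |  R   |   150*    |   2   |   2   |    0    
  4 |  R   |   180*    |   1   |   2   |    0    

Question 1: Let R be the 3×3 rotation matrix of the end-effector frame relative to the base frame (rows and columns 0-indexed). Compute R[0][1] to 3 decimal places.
0.966

End-effector y-axis (col 1 of R) = (0.9659,-0.2588,0.0000)
R[0][1] = 0.9659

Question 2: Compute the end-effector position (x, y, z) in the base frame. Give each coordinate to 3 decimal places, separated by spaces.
after link 1: o_1 = (1.4142, 1.4142, 2.0000)
after link 2: o_2 = (1.4142, 1.4142, 4.0000)
after link 3: o_3 = (1.9319, 3.3461, 6.0000)
after link 4: o_4 = (1.4142, 1.4142, 7.0000)

1.414 1.414 7.000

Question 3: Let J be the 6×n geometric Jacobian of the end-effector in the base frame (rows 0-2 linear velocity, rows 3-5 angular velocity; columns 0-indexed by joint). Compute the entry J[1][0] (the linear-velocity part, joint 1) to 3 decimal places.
1.414

axis z_0 = ẑ; lever o_n−o_0 = (1.4142,1.4142,7.0000)
cross product → J_v[:, 0] = (-1.4142,1.4142,0.0000)
J_ω[:, 0] = z_0
entry J[1][0] = 1.4142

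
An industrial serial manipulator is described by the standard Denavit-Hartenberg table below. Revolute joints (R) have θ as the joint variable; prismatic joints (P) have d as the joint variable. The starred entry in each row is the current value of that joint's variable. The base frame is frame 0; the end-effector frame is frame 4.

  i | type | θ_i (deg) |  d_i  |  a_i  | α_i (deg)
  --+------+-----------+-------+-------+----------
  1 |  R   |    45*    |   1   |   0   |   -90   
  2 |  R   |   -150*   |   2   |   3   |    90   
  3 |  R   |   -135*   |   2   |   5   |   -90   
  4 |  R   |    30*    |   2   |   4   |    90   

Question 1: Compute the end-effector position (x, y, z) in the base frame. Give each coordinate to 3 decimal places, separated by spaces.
after link 1: o_1 = (0.0000, 0.0000, 1.0000)
after link 2: o_2 = (-3.2513, -0.4229, 2.5000)
after link 3: o_3 = (0.7066, -1.4649, -0.9998)
after link 4: o_4 = (4.7798, -2.8559, 0.2146)

4.780 -2.856 0.215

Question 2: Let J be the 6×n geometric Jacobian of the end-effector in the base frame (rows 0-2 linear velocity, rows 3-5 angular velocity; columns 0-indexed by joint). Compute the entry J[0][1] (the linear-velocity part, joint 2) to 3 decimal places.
-0.555

axis z_1 = (-0.7071,0.7071,0.0000); lever o_n−o_1 = (4.7798,-2.8559,-0.7854)
cross product → J_v[:, 1] = (-0.5554,-0.5554,-1.3604)
J_ω[:, 1] = z_1
entry J[0][1] = -0.5554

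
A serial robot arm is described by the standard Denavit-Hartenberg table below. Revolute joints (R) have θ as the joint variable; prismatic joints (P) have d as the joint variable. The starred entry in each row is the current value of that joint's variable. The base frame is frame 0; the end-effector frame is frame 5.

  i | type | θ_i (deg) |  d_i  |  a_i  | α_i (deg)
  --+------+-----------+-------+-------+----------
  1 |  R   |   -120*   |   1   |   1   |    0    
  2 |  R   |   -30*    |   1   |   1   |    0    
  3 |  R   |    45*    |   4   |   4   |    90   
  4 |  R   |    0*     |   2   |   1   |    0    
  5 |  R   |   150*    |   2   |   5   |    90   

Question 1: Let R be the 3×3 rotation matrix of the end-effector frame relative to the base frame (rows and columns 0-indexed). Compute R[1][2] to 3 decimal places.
-0.483

End-effector z-axis (col 2 of R) = (-0.1294,-0.4830,0.8660)
R[1][2] = -0.4830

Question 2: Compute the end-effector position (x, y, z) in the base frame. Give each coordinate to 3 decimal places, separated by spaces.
after link 1: o_1 = (-0.5000, -0.8660, 1.0000)
after link 2: o_2 = (-1.3660, -1.3660, 2.0000)
after link 3: o_3 = (-2.4013, -5.2297, 6.0000)
after link 4: o_4 = (-4.5920, -5.6780, 6.0000)
after link 5: o_5 = (-5.4031, -0.9778, 8.5000)

-5.403 -0.978 8.500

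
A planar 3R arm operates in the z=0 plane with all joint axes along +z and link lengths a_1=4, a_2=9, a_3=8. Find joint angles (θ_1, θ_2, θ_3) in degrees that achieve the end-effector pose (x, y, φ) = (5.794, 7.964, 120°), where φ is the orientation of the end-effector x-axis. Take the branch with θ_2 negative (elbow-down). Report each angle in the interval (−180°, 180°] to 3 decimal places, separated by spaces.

72.078 -90.004 137.926

wrist centre = target − a_3·(cos φ, sin φ) = (9.7940, 1.0358)
cos θ_2 = (96.9953−4²−9²)/(2·4·9) = -0.0001; θ_2 = -90.0037° (elbow-down)
β = atan2(1.0358,9.7940) = 6.0371°; ψ = atan2(-9.0000,3.9994) = -66.0406°
θ_1 = β − ψ = 72.0777°
θ_3 = φ − θ_1 − θ_2 = 137.9260° (wrapped to (-180°,180°])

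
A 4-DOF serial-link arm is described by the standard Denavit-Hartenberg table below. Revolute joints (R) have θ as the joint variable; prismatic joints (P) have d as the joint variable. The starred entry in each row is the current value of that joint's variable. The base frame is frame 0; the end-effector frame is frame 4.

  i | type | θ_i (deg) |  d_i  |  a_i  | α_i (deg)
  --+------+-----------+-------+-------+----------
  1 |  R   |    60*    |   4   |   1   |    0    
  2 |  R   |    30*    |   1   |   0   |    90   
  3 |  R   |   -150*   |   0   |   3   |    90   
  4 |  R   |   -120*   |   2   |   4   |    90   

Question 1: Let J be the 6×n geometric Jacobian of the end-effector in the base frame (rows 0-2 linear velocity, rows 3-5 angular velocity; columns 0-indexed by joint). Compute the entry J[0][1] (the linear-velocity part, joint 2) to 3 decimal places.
axis z_1 = (0.0000,0.0000,1.0000); lever o_n−o_1 = (-3.4641,-1.8660,2.2321)
cross product → J_v[:, 1] = (1.8660,-3.4641,0.0000)
J_ω[:, 1] = z_1
entry J[0][1] = 1.8660

1.866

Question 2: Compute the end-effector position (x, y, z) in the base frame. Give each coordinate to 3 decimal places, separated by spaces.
-2.964 -1.000 6.232

after link 1: o_1 = (0.5000, 0.8660, 4.0000)
after link 2: o_2 = (0.5000, 0.8660, 5.0000)
after link 3: o_3 = (0.5000, -1.7321, 3.5000)
after link 4: o_4 = (-2.9641, -1.0000, 6.2321)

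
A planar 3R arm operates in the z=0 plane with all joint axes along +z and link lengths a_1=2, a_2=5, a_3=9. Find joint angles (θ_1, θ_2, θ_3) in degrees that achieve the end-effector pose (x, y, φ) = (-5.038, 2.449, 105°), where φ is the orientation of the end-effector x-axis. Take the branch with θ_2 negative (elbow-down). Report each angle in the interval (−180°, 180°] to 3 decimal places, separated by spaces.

wrist centre = target − a_3·(cos φ, sin φ) = (-2.7086, -6.2443)
cos θ_2 = (46.3284−2²−5²)/(2·2·5) = 0.8664; θ_2 = -29.9550° (elbow-down)
β = atan2(-6.2443,-2.7086) = -113.4499°; ψ = atan2(-2.4966,6.3321) = -21.5182°
θ_1 = β − ψ = -91.9318°
θ_3 = φ − θ_1 − θ_2 = -133.1132° (wrapped to (-180°,180°])

-91.932 -29.955 -133.113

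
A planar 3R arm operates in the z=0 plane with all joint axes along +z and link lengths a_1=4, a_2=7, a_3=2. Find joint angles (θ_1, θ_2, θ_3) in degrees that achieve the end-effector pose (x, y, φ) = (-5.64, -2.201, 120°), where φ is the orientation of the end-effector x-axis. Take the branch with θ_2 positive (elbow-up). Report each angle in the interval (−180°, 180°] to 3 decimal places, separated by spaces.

wrist centre = target − a_3·(cos φ, sin φ) = (-4.6400, -3.9331)
cos θ_2 = (36.9985−4²−7²)/(2·4·7) = -0.5000; θ_2 = 120.0018° (elbow-up)
β = atan2(-3.9331,-4.6400) = -139.7140°; ψ = atan2(6.0621,0.4998) = 85.2867°
θ_1 = β − ψ = -225.0007°
θ_3 = φ − θ_1 − θ_2 = -135.0011° (wrapped to (-180°,180°])

134.999 120.002 -135.001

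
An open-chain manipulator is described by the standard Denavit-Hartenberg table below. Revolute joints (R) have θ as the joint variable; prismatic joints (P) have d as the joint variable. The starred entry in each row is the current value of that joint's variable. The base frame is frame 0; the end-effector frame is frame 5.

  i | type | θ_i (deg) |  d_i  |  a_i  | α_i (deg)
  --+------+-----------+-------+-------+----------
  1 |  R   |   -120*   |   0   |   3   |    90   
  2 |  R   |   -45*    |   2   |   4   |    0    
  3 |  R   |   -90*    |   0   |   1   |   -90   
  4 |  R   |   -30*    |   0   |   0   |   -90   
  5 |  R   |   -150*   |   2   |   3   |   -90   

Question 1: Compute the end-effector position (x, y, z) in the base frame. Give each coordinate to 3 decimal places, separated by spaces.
after link 1: o_1 = (-1.5000, -2.5981, 0.0000)
after link 2: o_2 = (-4.6463, -4.0476, -2.8284)
after link 3: o_3 = (-4.2927, -3.4352, -3.5355)
after link 4: o_4 = (-4.2927, -3.4352, -3.5355)
after link 5: o_5 = (-2.6400, -6.6348, -3.7123)

-2.640 -6.635 -3.712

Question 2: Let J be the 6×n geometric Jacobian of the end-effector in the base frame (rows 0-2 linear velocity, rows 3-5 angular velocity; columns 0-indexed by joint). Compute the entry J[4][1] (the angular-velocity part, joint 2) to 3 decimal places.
0.500

axis z_1 = (-0.8660,0.5000,0.0000); lever o_n−o_1 = (-1.1400,-4.0367,-3.7123)
cross product → J_v[:, 1] = (-1.8562,-3.2150,4.0659)
J_ω[:, 1] = z_1
entry J[4][1] = 0.5000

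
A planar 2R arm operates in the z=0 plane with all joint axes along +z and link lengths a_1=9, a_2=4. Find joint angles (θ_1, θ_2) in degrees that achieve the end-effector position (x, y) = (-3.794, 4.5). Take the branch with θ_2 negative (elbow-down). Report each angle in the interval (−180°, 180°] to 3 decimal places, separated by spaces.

cos θ_2 = (34.6444−9²−4²)/(2·9·4) = -0.8660; θ_2 = -150.0028° (elbow-down)
β = atan2(4.5000,-3.7940) = 130.1346°; ψ = atan2(-1.9998,5.5358) = -19.8625°
θ_1 = β − ψ = 149.9971°

149.997 -150.003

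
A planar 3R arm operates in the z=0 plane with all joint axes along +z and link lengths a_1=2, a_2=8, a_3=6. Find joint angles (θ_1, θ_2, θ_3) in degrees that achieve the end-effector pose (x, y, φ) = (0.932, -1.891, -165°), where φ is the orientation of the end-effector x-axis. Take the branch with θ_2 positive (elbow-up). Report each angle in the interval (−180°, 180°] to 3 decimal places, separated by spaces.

wrist centre = target − a_3·(cos φ, sin φ) = (6.7276, -0.3381)
cos θ_2 = (45.3743−2²−8²)/(2·2·8) = -0.7071; θ_2 = 134.9957° (elbow-up)
β = atan2(-0.3381,6.7276) = -2.8769°; ψ = atan2(5.6573,-3.6564) = 122.8755°
θ_1 = β − ψ = -125.7524°
θ_3 = φ − θ_1 − θ_2 = -174.2433° (wrapped to (-180°,180°])

-125.752 134.996 -174.243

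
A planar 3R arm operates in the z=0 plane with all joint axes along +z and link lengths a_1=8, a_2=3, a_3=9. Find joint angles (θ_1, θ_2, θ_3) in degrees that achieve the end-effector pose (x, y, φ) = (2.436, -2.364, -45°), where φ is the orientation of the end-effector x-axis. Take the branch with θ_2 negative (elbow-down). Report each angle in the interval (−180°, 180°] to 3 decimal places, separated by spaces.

149.997 -150.005 -44.991

wrist centre = target − a_3·(cos φ, sin φ) = (-3.9280, 4.0000)
cos θ_2 = (31.4286−8²−3²)/(2·8·3) = -0.8661; θ_2 = -150.0053° (elbow-down)
β = atan2(4.0000,-3.9280) = 134.4797°; ψ = atan2(-1.4998,5.4018) = -15.5169°
θ_1 = β − ψ = 149.9965°
θ_3 = φ − θ_1 − θ_2 = -44.9912° (wrapped to (-180°,180°])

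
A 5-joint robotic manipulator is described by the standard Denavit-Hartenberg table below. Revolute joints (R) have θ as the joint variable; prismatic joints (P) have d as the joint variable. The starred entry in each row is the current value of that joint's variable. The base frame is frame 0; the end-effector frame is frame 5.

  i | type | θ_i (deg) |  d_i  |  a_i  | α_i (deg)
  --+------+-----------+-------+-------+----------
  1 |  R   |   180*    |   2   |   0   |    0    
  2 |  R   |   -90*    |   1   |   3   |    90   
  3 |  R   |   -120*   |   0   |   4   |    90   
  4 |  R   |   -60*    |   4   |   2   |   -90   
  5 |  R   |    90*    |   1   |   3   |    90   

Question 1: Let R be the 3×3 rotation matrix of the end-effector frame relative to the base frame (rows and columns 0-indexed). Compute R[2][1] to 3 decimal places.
End-effector y-axis (col 1 of R) = (0.5000,-0.4330,-0.7500)
R[2][1] = -0.7500

-0.750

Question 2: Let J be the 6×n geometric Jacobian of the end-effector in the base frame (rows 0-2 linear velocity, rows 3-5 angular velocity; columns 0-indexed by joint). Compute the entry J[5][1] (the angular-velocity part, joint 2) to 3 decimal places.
1.000

axis z_1 = (0.0000,0.0000,1.0000); lever o_n−o_1 = (-1.2321,-0.7990,-3.5801)
cross product → J_v[:, 1] = (0.7990,-1.2321,0.0000)
J_ω[:, 1] = z_1
entry J[5][1] = 1.0000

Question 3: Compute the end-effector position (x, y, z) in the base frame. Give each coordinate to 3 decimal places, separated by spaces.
-1.232 -0.799 -1.580

after link 1: o_1 = (0.0000, 0.0000, 2.0000)
after link 2: o_2 = (0.0000, 3.0000, 3.0000)
after link 3: o_3 = (0.0000, 1.0000, -0.4641)
after link 4: o_4 = (-1.7321, -2.9641, 0.6699)
after link 5: o_5 = (-1.2321, -0.7990, -1.5801)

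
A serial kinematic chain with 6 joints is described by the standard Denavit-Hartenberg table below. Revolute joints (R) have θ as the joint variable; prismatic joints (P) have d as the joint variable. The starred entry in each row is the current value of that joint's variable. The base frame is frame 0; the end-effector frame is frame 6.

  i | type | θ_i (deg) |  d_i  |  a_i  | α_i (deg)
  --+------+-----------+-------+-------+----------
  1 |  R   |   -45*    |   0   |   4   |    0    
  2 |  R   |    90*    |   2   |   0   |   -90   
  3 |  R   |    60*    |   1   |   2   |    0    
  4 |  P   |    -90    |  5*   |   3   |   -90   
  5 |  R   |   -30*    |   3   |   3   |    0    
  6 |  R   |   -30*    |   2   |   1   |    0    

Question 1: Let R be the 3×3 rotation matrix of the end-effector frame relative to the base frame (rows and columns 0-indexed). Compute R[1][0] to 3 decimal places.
0.919

End-effector x-axis (col 0 of R) = (-0.3062,0.9186,0.2500)
R[1][0] = 0.9186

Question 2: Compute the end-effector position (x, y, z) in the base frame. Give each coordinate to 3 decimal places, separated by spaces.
after link 1: o_1 = (2.8284, -2.8284, 0.0000)
after link 2: o_2 = (2.8284, -2.8284, 2.0000)
after link 3: o_3 = (2.8284, -1.4142, 0.2679)
after link 4: o_4 = (1.1300, 3.9584, 1.7679)
after link 5: o_5 = (2.7210, 7.6707, 0.4689)
after link 6: o_6 = (3.1219, 9.2964, -1.0131)

3.122 9.296 -1.013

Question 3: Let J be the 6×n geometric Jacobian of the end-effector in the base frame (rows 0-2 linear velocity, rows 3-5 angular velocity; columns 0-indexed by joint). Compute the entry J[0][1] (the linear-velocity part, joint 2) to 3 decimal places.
-12.125

axis z_1 = (0.0000,0.0000,1.0000); lever o_n−o_1 = (0.2935,12.1248,-1.0131)
cross product → J_v[:, 1] = (-12.1248,0.2935,0.0000)
J_ω[:, 1] = z_1
entry J[0][1] = -12.1248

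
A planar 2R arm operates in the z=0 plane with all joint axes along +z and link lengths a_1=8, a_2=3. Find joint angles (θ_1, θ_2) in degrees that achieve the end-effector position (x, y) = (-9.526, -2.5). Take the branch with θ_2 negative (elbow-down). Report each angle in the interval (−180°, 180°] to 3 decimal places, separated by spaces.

cos θ_2 = (96.9947−8²−3²)/(2·8·3) = 0.4999; θ_2 = -60.0073° (elbow-down)
β = atan2(-2.5000,-9.5260) = -165.2949°; ψ = atan2(-2.5983,9.4997) = -15.2969°
θ_1 = β − ψ = -149.9980°

-149.998 -60.007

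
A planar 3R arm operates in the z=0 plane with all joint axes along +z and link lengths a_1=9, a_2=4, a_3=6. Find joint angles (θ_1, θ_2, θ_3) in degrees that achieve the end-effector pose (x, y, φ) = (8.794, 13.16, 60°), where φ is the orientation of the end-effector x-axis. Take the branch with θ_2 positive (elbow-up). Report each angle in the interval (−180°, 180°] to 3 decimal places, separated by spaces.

wrist centre = target − a_3·(cos φ, sin φ) = (5.7940, 7.9638)
cos θ_2 = (96.9933−9²−4²)/(2·9·4) = -0.0001; θ_2 = 90.0053° (elbow-up)
β = atan2(7.9638,5.7940) = 53.9627°; ψ = atan2(4.0000,8.9996) = 23.9634°
θ_1 = β − ψ = 29.9993°
θ_3 = φ − θ_1 − θ_2 = -60.0047° (wrapped to (-180°,180°])

29.999 90.005 -60.005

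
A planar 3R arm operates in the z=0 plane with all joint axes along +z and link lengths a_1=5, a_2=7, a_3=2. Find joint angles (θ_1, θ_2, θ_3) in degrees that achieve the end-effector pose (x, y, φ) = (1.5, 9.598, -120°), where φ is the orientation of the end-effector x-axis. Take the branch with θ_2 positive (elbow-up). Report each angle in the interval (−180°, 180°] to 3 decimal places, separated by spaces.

wrist centre = target − a_3·(cos φ, sin φ) = (2.5000, 11.3301)
cos θ_2 = (134.6201−5²−7²)/(2·5·7) = 0.8660; θ_2 = 30.0028° (elbow-up)
β = atan2(11.3301,2.5000) = 77.5569°; ψ = atan2(3.5003,11.0620) = 17.5587°
θ_1 = β − ψ = 59.9983°
θ_3 = φ − θ_1 − θ_2 = 149.9989° (wrapped to (-180°,180°])

59.998 30.003 149.999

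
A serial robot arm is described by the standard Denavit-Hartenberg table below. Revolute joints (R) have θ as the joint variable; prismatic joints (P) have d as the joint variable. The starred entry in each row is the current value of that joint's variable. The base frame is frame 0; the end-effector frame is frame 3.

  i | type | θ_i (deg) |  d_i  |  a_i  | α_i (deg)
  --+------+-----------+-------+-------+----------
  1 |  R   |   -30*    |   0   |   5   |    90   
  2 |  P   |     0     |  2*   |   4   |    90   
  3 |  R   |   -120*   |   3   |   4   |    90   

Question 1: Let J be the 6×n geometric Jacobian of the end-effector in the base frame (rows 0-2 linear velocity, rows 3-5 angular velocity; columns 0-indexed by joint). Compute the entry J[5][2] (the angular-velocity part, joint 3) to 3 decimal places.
axis z_2 = (-0.0000,-0.0000,-1.0000); lever o_n−o_2 = (0.0000,4.0000,-3.0000)
cross product → J_v[:, 2] = (4.0000,-0.0000,-0.0000)
J_ω[:, 2] = z_2
entry J[5][2] = -1.0000

-1.000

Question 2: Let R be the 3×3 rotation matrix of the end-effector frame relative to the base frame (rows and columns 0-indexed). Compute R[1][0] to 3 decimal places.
End-effector x-axis (col 0 of R) = (0.0000,1.0000,-0.0000)
R[1][0] = 1.0000

1.000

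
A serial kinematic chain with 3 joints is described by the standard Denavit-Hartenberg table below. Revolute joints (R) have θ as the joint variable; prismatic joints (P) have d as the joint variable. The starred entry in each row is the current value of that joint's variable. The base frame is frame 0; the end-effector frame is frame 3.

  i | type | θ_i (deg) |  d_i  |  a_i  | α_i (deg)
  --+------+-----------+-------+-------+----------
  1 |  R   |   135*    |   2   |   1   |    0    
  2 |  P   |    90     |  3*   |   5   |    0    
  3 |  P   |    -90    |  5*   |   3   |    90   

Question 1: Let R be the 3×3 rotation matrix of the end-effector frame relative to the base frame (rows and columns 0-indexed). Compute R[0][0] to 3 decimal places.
End-effector x-axis (col 0 of R) = (-0.7071,0.7071,0.0000)
R[0][0] = -0.7071

-0.707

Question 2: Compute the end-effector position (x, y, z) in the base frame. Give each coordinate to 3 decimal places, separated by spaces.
-6.364 -0.707 10.000

after link 1: o_1 = (-0.7071, 0.7071, 2.0000)
after link 2: o_2 = (-4.2426, -2.8284, 5.0000)
after link 3: o_3 = (-6.3640, -0.7071, 10.0000)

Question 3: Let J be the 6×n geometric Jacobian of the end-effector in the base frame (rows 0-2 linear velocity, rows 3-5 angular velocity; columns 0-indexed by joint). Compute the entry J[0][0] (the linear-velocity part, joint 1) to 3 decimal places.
axis z_0 = ẑ; lever o_n−o_0 = (-6.3640,-0.7071,10.0000)
cross product → J_v[:, 0] = (0.7071,-6.3640,0.0000)
J_ω[:, 0] = z_0
entry J[0][0] = 0.7071

0.707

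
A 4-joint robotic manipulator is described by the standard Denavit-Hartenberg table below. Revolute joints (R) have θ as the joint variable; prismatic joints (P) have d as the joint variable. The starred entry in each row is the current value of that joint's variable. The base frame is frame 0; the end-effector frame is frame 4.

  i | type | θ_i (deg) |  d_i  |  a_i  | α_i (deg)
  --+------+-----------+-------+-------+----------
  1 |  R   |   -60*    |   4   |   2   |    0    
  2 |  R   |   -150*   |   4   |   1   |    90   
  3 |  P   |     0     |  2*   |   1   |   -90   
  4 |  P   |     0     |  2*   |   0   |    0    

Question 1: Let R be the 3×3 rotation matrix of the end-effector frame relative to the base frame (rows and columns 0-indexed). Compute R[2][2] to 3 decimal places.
1.000

End-effector z-axis (col 2 of R) = (0.0000,0.0000,1.0000)
R[2][2] = 1.0000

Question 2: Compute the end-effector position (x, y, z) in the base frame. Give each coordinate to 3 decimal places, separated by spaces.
after link 1: o_1 = (1.0000, -1.7321, 4.0000)
after link 2: o_2 = (0.1340, -1.2321, 8.0000)
after link 3: o_3 = (0.2679, 1.0000, 8.0000)
after link 4: o_4 = (0.2679, 1.0000, 10.0000)

0.268 1.000 10.000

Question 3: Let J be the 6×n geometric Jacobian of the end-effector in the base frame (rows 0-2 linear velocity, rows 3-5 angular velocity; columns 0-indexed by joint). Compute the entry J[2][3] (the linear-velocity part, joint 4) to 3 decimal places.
1.000

prismatic axis z_3 = (0.0000,0.0000,1.0000)
J_v[:, 3] = z_3; J_ω[:, 3] = (0,0,0)
entry J[2][3] = 1.0000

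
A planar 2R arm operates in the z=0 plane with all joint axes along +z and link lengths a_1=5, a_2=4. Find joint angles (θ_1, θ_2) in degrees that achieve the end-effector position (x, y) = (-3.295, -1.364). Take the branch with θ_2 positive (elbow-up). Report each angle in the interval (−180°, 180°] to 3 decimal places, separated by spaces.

cos θ_2 = (12.7175−5²−4²)/(2·5·4) = -0.7071; θ_2 = 134.9964° (elbow-up)
β = atan2(-1.3640,-3.2950) = -157.5124°; ψ = atan2(2.8286,2.1718) = 52.4836°
θ_1 = β − ψ = -209.9960°

150.004 134.996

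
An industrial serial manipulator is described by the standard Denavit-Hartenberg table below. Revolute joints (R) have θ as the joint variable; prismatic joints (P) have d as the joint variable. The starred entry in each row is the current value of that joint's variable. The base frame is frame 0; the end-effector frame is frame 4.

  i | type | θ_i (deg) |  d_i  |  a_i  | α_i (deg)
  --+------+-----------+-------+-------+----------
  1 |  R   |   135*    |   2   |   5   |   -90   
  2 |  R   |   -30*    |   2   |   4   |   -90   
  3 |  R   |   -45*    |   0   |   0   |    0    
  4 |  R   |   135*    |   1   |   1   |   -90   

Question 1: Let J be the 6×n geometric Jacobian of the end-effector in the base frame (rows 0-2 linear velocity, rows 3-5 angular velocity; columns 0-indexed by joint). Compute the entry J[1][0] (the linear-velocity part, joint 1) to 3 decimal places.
axis z_0 = ẑ; lever o_n−o_0 = (-7.0457,5.6315,3.1340)
cross product → J_v[:, 0] = (-5.6315,-7.0457,0.0000)
J_ω[:, 0] = z_0
entry J[1][0] = -7.0457

-7.046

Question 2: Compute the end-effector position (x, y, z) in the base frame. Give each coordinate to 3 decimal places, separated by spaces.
after link 1: o_1 = (-3.5355, 3.5355, 2.0000)
after link 2: o_2 = (-7.3992, 4.5708, 4.0000)
after link 3: o_3 = (-7.3992, 4.5708, 4.0000)
after link 4: o_4 = (-7.0457, 5.6315, 3.1340)

-7.046 5.631 3.134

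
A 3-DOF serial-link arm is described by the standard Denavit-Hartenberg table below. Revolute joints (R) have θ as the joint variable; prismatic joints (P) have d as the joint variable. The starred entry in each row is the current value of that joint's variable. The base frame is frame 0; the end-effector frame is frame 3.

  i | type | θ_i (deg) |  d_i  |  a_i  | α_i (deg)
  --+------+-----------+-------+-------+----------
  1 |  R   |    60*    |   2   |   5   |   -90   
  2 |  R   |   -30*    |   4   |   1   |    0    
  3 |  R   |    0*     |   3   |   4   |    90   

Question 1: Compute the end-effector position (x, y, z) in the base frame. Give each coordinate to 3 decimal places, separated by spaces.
-1.397 11.580 4.500

after link 1: o_1 = (2.5000, 4.3301, 2.0000)
after link 2: o_2 = (-0.5311, 7.0801, 2.5000)
after link 3: o_3 = (-1.3971, 11.5801, 4.5000)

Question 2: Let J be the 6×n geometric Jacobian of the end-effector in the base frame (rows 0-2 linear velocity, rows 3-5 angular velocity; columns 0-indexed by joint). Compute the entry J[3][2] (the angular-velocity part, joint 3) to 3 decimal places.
axis z_2 = (-0.8660,0.5000,0.0000); lever o_n−o_2 = (-0.8660,4.5000,2.0000)
cross product → J_v[:, 2] = (1.0000,1.7321,-3.4641)
J_ω[:, 2] = z_2
entry J[3][2] = -0.8660

-0.866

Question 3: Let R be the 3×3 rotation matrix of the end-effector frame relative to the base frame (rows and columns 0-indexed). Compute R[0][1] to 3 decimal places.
End-effector y-axis (col 1 of R) = (-0.8660,0.5000,0.0000)
R[0][1] = -0.8660

-0.866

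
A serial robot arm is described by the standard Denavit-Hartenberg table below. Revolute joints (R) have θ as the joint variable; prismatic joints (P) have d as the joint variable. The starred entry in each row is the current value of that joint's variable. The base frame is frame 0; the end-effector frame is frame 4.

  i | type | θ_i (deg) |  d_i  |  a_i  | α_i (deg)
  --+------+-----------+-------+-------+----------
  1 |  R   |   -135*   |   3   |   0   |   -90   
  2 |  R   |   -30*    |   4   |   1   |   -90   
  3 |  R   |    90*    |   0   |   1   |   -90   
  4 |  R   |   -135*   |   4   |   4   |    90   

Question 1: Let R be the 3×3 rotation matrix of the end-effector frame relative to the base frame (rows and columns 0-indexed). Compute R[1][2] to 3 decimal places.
-0.250

End-effector z-axis (col 2 of R) = (0.7500,-0.2500,0.6124)
R[1][2] = -0.2500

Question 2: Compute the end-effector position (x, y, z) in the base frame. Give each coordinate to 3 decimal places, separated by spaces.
after link 1: o_1 = (0.0000, 0.0000, 3.0000)
after link 2: o_2 = (2.2161, -3.4408, 3.5000)
after link 3: o_3 = (1.5089, -2.7337, 3.5000)
after link 4: o_4 = (4.9584, -3.2842, -0.9495)

4.958 -3.284 -0.949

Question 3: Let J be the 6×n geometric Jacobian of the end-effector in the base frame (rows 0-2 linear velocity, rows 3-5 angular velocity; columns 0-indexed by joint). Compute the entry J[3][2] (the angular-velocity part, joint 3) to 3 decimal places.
-0.354

axis z_2 = (-0.3536,-0.3536,-0.8660); lever o_n−o_2 = (2.7424,0.1566,-4.4495)
cross product → J_v[:, 2] = (1.7087,-3.9481,0.9142)
J_ω[:, 2] = z_2
entry J[3][2] = -0.3536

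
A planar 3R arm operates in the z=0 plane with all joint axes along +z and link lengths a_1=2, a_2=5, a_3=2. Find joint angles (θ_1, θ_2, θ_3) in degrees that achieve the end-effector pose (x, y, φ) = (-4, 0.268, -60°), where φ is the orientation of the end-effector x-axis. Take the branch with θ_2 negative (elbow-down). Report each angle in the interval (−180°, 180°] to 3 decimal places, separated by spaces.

wrist centre = target − a_3·(cos φ, sin φ) = (-5.0000, 2.0001)
cos θ_2 = (29.0002−2²−5²)/(2·2·5) = 0.0000; θ_2 = -89.9994° (elbow-down)
β = atan2(2.0001,-5.0000) = 158.1981°; ψ = atan2(-5.0000,2.0001) = -68.1981°
θ_1 = β − ψ = 226.3962°
θ_3 = φ − θ_1 − θ_2 = 163.6032° (wrapped to (-180°,180°])

-133.604 -89.999 163.603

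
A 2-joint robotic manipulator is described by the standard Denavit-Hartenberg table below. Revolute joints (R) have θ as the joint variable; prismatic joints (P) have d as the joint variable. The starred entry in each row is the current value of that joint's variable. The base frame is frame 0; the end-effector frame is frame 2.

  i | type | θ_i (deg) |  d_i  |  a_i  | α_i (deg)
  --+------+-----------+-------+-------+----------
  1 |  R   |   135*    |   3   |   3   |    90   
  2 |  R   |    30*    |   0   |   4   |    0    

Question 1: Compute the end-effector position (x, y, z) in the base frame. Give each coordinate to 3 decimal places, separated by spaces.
-4.571 4.571 5.000

after link 1: o_1 = (-2.1213, 2.1213, 3.0000)
after link 2: o_2 = (-4.5708, 4.5708, 5.0000)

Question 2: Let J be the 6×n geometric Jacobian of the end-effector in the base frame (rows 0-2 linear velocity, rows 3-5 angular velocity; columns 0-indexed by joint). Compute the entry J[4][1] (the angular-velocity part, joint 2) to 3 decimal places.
axis z_1 = (0.7071,0.7071,0.0000); lever o_n−o_1 = (-2.4495,2.4495,2.0000)
cross product → J_v[:, 1] = (1.4142,-1.4142,3.4641)
J_ω[:, 1] = z_1
entry J[4][1] = 0.7071

0.707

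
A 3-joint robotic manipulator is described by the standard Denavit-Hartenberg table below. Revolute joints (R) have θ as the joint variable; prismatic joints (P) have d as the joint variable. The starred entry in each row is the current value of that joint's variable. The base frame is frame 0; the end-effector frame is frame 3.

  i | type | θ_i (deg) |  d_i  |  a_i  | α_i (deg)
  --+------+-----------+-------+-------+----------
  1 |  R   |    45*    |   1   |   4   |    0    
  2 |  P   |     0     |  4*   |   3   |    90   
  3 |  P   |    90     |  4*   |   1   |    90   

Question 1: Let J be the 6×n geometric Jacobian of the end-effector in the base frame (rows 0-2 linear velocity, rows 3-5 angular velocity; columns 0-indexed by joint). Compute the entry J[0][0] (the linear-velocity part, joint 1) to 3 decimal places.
-2.121

axis z_0 = ẑ; lever o_n−o_0 = (7.7782,2.1213,6.0000)
cross product → J_v[:, 0] = (-2.1213,7.7782,0.0000)
J_ω[:, 0] = z_0
entry J[0][0] = -2.1213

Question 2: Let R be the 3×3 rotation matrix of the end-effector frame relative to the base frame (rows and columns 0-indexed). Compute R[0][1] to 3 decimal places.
End-effector y-axis (col 1 of R) = (0.7071,-0.7071,0.0000)
R[0][1] = 0.7071

0.707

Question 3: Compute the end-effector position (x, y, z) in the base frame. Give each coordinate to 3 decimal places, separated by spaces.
after link 1: o_1 = (2.8284, 2.8284, 1.0000)
after link 2: o_2 = (4.9497, 4.9497, 5.0000)
after link 3: o_3 = (7.7782, 2.1213, 6.0000)

7.778 2.121 6.000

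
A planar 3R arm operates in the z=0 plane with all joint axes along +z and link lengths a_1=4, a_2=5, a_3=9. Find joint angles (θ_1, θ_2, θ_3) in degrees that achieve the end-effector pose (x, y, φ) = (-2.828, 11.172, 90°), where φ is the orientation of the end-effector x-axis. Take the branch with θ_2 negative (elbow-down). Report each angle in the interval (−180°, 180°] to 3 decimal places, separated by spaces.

-135.009 -135.001 0.010

wrist centre = target − a_3·(cos φ, sin φ) = (-2.8280, 2.1720)
cos θ_2 = (12.7152−4²−5²)/(2·4·5) = -0.7071; θ_2 = -135.0011° (elbow-down)
β = atan2(2.1720,-2.8280) = 142.4745°; ψ = atan2(-3.5355,0.4644) = -82.5168°
θ_1 = β − ψ = 224.9913°
θ_3 = φ − θ_1 − θ_2 = 0.0098° (wrapped to (-180°,180°])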